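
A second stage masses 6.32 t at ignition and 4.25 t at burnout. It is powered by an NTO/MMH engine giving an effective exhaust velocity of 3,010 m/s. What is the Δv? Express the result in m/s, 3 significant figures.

Using Δv = v_e ln(m₀/m_f): Δv = v_e · ln(m₀/m_f) = 3010.0 × ln(1.487) = 3010.0 × 0.3968 ≈ 1194.4 m/s.

Δv ≈ 1190 m/s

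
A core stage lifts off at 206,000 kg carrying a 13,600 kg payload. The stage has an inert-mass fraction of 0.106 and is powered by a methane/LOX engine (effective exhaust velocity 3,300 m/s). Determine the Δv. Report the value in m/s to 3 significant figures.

Δv ≈ 5950 m/s

Stage wet mass = m₀ − payload = 206,000 − 13,600 = 192,400 kg.
Stage dry mass = ε × stage wet mass = 0.106 × 192,400 = 20,394.4 kg.
Burnout mass m_f = stage dry + payload = 20,394.4 + 13,600 = 33,994.4 kg.
Using Δv = v_e ln(m₀/m_f): Δv = v_e · ln(206,000/33,994.4) = 3300.0 × ln(6.06) = 3300.0 × 1.8017 ≈ 5946 m/s.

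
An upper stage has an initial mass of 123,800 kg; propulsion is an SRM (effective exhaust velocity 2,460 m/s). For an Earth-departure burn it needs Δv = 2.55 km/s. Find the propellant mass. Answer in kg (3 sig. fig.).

propellant mass ≈ 79900 kg

Using Δv = v_e ln(m₀/m_f): m₀/m_f = exp(Δv / v_e) = exp(2550 / 2460.0) = exp(1.0366) = 2.8196.
m_f = 123,800 / 2.8196 = 43,906.9 kg, so propellant = m₀ − m_f = 123,800 − 43,906.9 = 79,893.1 kg.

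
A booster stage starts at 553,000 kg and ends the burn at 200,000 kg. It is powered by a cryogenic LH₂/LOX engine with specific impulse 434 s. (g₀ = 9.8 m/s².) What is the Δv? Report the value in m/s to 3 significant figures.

Δv ≈ 4330 m/s

v_e = Isp · g₀ = 434 × 9.8 = 4253.2 m/s.
Rocket equation: Δv = v_e · ln(m₀/m_f) = 4253.2 × ln(2.765) = 4253.2 × 1.0170 ≈ 4325.7 m/s.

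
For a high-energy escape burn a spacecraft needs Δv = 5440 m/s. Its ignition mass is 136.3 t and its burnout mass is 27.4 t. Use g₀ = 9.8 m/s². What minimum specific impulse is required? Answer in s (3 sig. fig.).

ln(m₀/m_f) = ln(136300/27400) = ln(4.974) = 1.6043.
v_e = Δv / ln(m₀/m_f) = 5440 / 1.6043 = 3390.9 m/s.
Isp = v_e / g₀ = 3390.9 / 9.8 = 346.0 s.

Isp ≈ 346 s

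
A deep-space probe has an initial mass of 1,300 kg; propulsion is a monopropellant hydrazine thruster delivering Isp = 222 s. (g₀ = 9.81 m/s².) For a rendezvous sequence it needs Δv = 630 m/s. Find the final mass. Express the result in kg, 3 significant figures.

final mass ≈ 973 kg

v_e = Isp · g₀ = 222 × 9.81 = 2177.8 m/s.
Rocket equation: m₀/m_f = exp(Δv / v_e) = exp(630 / 2177.8) = exp(0.2893) = 1.3355.
m_f = m₀ / 1.3355 = 1,300 / 1.3355 = 973.418 kg.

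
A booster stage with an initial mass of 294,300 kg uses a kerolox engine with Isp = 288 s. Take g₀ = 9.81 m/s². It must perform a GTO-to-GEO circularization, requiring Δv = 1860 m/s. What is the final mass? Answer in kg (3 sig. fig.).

v_e = Isp · g₀ = 288 × 9.81 = 2825.3 m/s.
From the ideal rocket equation, m₀/m_f = exp(Δv / v_e) = exp(1860 / 2825.3) = exp(0.6583) = 1.9316.
m_f = m₀ / 1.9316 = 294,300 / 1.9316 = 152,361 kg.

final mass ≈ 152000 kg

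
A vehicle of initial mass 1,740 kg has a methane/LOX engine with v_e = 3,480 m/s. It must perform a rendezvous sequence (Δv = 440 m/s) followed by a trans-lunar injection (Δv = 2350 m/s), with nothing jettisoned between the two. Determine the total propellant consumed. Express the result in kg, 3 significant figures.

total propellant consumed ≈ 960 kg

After the first burn: m = 1740 × exp(−440/3480.0) = 1740 × 0.88123 = 1,533.34 kg.
After the second burn: m = 1,533.34 × exp(−2350/3480.0) = 1,533.34 × 0.50901 = 780.485 kg.
Total propellant = m₀ − m_final = 1740 − 780.485 = 959.515 kg.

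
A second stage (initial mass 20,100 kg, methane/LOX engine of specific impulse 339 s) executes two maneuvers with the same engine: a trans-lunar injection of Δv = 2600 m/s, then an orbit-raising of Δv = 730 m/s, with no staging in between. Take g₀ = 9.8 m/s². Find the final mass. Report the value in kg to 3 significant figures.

final mass ≈ 7380 kg

v_e = Isp · g₀ = 339 × 9.8 = 3322.2 m/s.
After the first burn: m = 20100 × exp(−2600/3322.2) = 20100 × 0.45721 = 9,189.92 kg.
After the second burn: m = 9,189.92 × exp(−730/3322.2) = 9,189.92 × 0.80273 = 7,377.02 kg.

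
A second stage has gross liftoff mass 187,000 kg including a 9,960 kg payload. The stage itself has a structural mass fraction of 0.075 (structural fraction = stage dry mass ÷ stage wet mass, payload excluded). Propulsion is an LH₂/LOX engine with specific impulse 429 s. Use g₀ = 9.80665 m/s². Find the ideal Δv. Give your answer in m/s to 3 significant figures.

Δv ≈ 8770 m/s

Stage wet mass = m₀ − payload = 187,000 − 9,960 = 177,040 kg.
Stage dry mass = ε × stage wet mass = 0.075 × 177,040 = 13,278 kg.
Burnout mass m_f = stage dry + payload = 13,278 + 9,960 = 23,238 kg.
v_e = Isp · g₀ = 429 × 9.80665 = 4207.1 m/s.
Δv = v_e · ln(187,000/23,238) = 4207.1 × ln(8.047) = 4207.1 × 2.0853 ≈ 8773 m/s.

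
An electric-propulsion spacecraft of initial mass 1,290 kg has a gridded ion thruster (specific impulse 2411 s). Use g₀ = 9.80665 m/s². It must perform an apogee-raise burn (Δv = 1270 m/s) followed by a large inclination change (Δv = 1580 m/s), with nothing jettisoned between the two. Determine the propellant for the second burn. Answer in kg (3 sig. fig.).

propellant for the second burn ≈ 79.0 kg

v_e = Isp · g₀ = 2411 × 9.80665 = 23643.8 m/s.
After the first burn: m = 1290 × exp(−1270/23643.8) = 1290 × 0.94770 = 1,222.53 kg.
After the second burn: m = 1,222.53 × exp(−1580/23643.8) = 1,222.53 × 0.93536 = 1,143.51 kg.
Second-burn propellant = 1,222.53 − 1,143.51 = 79.02 kg.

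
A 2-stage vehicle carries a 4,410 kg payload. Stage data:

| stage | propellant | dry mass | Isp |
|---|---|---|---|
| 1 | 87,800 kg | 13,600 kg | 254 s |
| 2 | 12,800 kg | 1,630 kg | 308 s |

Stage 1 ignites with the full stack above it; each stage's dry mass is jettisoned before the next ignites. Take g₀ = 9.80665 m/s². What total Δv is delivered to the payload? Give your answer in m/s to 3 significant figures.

Δv ≈ 6700 m/s

Ignition mass of stage 1 = 87,800+13,600 + 12,800+1,630 + 4,410 = 120,240 kg.
Stage 1: m₀ = 120,240 kg, m_f = 120,240 − 87,800 = 32,440 kg; Δv = 254×9.80665×ln(3.707) = 2490.9×1.3101 ≈ 3263 m/s.
Stage 2: m₀ = 18,840 kg, m_f = 18,840 − 12,800 = 6,040 kg; Δv = 308×9.80665×ln(3.119) = 3020.4×1.1376 ≈ 3436 m/s.
Total Δv = 3263 + 3436 = 6699 m/s.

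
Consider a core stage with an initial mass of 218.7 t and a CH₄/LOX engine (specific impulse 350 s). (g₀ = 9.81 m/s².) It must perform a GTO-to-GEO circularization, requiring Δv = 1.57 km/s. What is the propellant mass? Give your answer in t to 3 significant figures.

propellant mass ≈ 80.3 t

v_e = Isp · g₀ = 350 × 9.81 = 3433.5 m/s.
By the Tsiolkovsky rocket equation, m₀/m_f = exp(Δv / v_e) = exp(1570 / 3433.5) = exp(0.4573) = 1.5797.
m_f = 218.7 / 1.5797 = 138.444 t, so propellant = m₀ − m_f = 218.7 − 138.444 = 80.256 t.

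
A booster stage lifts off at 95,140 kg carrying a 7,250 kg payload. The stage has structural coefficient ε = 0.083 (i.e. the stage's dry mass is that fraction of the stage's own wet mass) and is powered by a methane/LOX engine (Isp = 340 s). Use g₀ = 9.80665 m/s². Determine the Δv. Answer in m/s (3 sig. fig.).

Δv ≈ 6260 m/s

Stage wet mass = m₀ − payload = 95,140 − 7,250 = 87,890 kg.
Stage dry mass = ε × stage wet mass = 0.083 × 87,890 = 7,294.87 kg.
Burnout mass m_f = stage dry + payload = 7,294.87 + 7,250 = 14,544.87 kg.
v_e = Isp · g₀ = 340 × 9.80665 = 3334.3 m/s.
Using Δv = v_e ln(m₀/m_f): Δv = v_e · ln(95,140/14,544.87) = 3334.3 × ln(6.541) = 3334.3 × 1.8781 ≈ 6262 m/s.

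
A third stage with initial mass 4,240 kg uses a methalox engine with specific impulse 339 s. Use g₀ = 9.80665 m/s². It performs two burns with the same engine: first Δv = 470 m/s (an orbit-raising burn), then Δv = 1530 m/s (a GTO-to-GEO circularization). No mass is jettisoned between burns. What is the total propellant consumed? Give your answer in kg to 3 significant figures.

v_e = Isp · g₀ = 339 × 9.80665 = 3324.5 m/s.
After the first burn: m = 4240 × exp(−470/3324.5) = 4240 × 0.86816 = 3,681 kg.
After the second burn: m = 3,681 × exp(−1530/3324.5) = 3,681 × 0.63114 = 2,323.23 kg.
Total propellant = m₀ − m_final = 4240 − 2,323.23 = 1,916.77 kg.

total propellant consumed ≈ 1920 kg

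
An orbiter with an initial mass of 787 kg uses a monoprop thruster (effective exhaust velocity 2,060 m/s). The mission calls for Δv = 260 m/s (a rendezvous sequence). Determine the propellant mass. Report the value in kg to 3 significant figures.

m₀/m_f = exp(Δv / v_e) = exp(260 / 2060.0) = exp(0.1262) = 1.1345.
m_f = 787 / 1.1345 = 693.698 kg, so propellant = m₀ − m_f = 787 − 693.698 = 93.302 kg.

propellant mass ≈ 93.3 kg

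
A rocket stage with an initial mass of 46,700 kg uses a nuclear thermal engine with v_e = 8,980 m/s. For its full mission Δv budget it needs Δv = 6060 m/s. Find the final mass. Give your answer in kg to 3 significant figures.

m₀/m_f = exp(Δv / v_e) = exp(6060 / 8980.0) = exp(0.6748) = 1.9637.
m_f = m₀ / 1.9637 = 46,700 / 1.9637 = 23,781.6 kg.

final mass ≈ 23800 kg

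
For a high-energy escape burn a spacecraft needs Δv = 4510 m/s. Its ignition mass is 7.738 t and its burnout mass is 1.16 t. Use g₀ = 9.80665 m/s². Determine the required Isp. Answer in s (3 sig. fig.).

Isp ≈ 242 s

ln(m₀/m_f) = ln(7738/1160) = ln(6.671) = 1.8977.
v_e = Δv / ln(m₀/m_f) = 4510 / 1.8977 = 2376.5 m/s.
Isp = v_e / g₀ = 2376.5 / 9.80665 = 242.3 s.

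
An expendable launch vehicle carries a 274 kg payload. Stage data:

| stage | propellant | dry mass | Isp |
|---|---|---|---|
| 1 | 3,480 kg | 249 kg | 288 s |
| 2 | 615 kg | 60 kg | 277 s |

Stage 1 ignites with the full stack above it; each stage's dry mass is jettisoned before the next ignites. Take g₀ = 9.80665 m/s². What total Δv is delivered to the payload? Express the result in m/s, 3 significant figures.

Ignition mass of stage 1 = 3,480+249 + 615+60 + 274 = 4,678 kg.
Stage 1: m₀ = 4,678 kg, m_f = 4,678 − 3,480 = 1,198 kg; Δv = 288×9.80665×ln(3.905) = 2824.3×1.3622 ≈ 3847 m/s.
Stage 2: m₀ = 949 kg, m_f = 949 − 615 = 334 kg; Δv = 277×9.80665×ln(2.841) = 2716.4×1.0443 ≈ 2837 m/s.
Total Δv = 3847 + 2837 = 6684 m/s.

Δv ≈ 6680 m/s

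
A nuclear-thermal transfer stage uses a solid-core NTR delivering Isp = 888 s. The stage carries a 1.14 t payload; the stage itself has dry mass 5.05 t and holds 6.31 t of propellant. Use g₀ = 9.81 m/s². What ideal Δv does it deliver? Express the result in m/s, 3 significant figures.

Δv ≈ 6120 m/s

v_e = Isp · g₀ = 888 × 9.81 = 8711.3 m/s.
m₀ = payload + dry + propellant = 1.14 + 5.05 + 6.31 = 12.5 t.
m_f = payload + dry = 1.14 + 5.05 = 6.19 t.
From the ideal rocket equation, Δv = v_e · ln(m₀/m_f) = 8711.3 × ln(2.019) = 8711.3 × 0.7028 ≈ 6122.2 m/s.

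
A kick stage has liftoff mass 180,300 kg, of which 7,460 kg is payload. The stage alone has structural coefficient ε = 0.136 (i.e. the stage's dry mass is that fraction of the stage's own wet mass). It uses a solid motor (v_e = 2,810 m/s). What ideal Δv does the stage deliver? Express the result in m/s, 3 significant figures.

Δv ≈ 4950 m/s

Stage wet mass = m₀ − payload = 180,300 − 7,460 = 172,840 kg.
Stage dry mass = ε × stage wet mass = 0.136 × 172,840 = 23,506.2 kg.
Burnout mass m_f = stage dry + payload = 23,506.2 + 7,460 = 30,966.2 kg.
Rocket equation: Δv = v_e · ln(180,300/30,966.2) = 2810.0 × ln(5.822) = 2810.0 × 1.7617 ≈ 4950 m/s.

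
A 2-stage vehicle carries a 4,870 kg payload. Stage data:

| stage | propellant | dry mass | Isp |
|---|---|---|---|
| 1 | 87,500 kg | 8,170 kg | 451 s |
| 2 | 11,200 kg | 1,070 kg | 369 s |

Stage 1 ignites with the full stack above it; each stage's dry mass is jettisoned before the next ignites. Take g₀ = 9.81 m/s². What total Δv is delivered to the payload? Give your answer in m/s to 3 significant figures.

Δv ≈ 10400 m/s

Ignition mass of stage 1 = 87,500+8,170 + 11,200+1,070 + 4,870 = 112,810 kg.
Stage 1: m₀ = 112,810 kg, m_f = 112,810 − 87,500 = 25,310 kg; Δv = 451×9.81×ln(4.457) = 4424.3×1.4945 ≈ 6612 m/s.
Stage 2: m₀ = 17,140 kg, m_f = 17,140 − 11,200 = 5,940 kg; Δv = 369×9.81×ln(2.886) = 3619.9×1.0597 ≈ 3836 m/s.
Total Δv = 6612 + 3836 = 10448 m/s.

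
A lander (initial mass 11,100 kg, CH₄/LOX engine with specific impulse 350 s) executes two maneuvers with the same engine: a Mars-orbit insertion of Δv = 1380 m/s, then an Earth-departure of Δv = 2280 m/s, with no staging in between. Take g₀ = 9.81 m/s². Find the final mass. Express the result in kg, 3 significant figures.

v_e = Isp · g₀ = 350 × 9.81 = 3433.5 m/s.
After the first burn: m = 11100 × exp(−1380/3433.5) = 11100 × 0.66903 = 7,426.23 kg.
After the second burn: m = 7,426.23 × exp(−2280/3433.5) = 7,426.23 × 0.51476 = 3,822.73 kg.

final mass ≈ 3820 kg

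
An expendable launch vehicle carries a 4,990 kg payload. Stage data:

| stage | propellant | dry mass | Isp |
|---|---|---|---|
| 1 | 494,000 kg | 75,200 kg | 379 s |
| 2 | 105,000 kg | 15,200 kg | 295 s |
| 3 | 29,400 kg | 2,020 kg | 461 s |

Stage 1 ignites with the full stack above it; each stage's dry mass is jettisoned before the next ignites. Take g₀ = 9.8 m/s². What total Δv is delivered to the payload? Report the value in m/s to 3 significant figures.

Δv ≈ 14900 m/s

Ignition mass of stage 1 = 494,000+75,200 + 105,000+15,200 + 29,400+2,020 + 4,990 = 725,810 kg.
Stage 1: m₀ = 725,810 kg, m_f = 725,810 − 494,000 = 231,810 kg; Δv = 379×9.8×ln(3.131) = 3714.2×1.1414 ≈ 4239 m/s.
Stage 2: m₀ = 156,610 kg, m_f = 156,610 − 105,000 = 51,610 kg; Δv = 295×9.8×ln(3.034) = 2891.0×1.1100 ≈ 3209 m/s.
Stage 3: m₀ = 36,410 kg, m_f = 36,410 − 29,400 = 7,010 kg; Δv = 461×9.8×ln(5.194) = 4517.8×1.6475 ≈ 7443 m/s.
Total Δv = 4239 + 3209 + 7443 = 14891 m/s.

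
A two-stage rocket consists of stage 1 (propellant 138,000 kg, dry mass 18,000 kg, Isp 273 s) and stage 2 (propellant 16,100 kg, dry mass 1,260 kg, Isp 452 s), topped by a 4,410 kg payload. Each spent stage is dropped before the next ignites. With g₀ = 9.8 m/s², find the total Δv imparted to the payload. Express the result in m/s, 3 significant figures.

Δv ≈ 9970 m/s

Ignition mass of stage 1 = 138,000+18,000 + 16,100+1,260 + 4,410 = 177,770 kg.
Stage 1: m₀ = 177,770 kg, m_f = 177,770 − 138,000 = 39,770 kg; Δv = 273×9.8×ln(4.47) = 2675.4×1.4974 ≈ 4006 m/s.
Stage 2: m₀ = 21,770 kg, m_f = 21,770 − 16,100 = 5,670 kg; Δv = 452×9.8×ln(3.84) = 4429.6×1.3453 ≈ 5959 m/s.
Total Δv = 4006 + 5959 = 9965 m/s.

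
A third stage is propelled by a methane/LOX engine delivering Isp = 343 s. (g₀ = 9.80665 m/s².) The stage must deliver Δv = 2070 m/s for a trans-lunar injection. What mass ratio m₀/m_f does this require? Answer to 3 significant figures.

mass ratio ≈ 1.85

v_e = Isp · g₀ = 343 × 9.80665 = 3363.7 m/s.
By the Tsiolkovsky rocket equation, m₀/m_f = exp(Δv / v_e) = exp(2070 / 3363.7) = exp(0.6154) = 1.8504.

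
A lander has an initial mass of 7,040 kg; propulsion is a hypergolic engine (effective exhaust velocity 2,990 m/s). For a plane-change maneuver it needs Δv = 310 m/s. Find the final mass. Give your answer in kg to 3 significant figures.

final mass ≈ 6350 kg

Rocket equation: m₀/m_f = exp(Δv / v_e) = exp(310 / 2990.0) = exp(0.1037) = 1.1092.
m_f = m₀ / 1.1092 = 7,040 / 1.1092 = 6,346.92 kg.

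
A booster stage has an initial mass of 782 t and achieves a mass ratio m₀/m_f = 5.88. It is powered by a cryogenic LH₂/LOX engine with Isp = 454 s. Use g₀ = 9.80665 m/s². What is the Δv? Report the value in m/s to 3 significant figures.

v_e = Isp · g₀ = 454 × 9.80665 = 4452.2 m/s.
Δv = v_e · ln(5.88) = 4452.2 × 1.7716 ≈ 7887.4 m/s.

Δv ≈ 7890 m/s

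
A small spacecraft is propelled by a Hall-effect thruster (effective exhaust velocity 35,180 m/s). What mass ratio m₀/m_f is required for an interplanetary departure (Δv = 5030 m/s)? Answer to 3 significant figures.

Using Δv = v_e ln(m₀/m_f): m₀/m_f = exp(Δv / v_e) = exp(5030 / 35180.0) = exp(0.1430) = 1.1537.

mass ratio ≈ 1.15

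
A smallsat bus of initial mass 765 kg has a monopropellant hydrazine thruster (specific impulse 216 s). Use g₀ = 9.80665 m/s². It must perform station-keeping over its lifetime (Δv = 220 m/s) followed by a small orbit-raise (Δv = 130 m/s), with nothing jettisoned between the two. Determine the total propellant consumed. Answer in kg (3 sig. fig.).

total propellant consumed ≈ 117 kg

v_e = Isp · g₀ = 216 × 9.80665 = 2118.2 m/s.
After the first burn: m = 765 × exp(−220/2118.2) = 765 × 0.90135 = 689.533 kg.
After the second burn: m = 689.533 × exp(−130/2118.2) = 689.533 × 0.94047 = 648.485 kg.
Total propellant = m₀ − m_final = 765 − 648.485 = 116.515 kg.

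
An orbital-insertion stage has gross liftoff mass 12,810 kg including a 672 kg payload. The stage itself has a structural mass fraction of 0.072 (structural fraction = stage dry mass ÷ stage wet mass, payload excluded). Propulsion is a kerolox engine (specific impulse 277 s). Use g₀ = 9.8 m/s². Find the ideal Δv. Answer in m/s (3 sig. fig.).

Stage wet mass = m₀ − payload = 12,810 − 672 = 12,138 kg.
Stage dry mass = ε × stage wet mass = 0.072 × 12,138 = 873.936 kg.
Burnout mass m_f = stage dry + payload = 873.936 + 672 = 1,545.936 kg.
v_e = Isp · g₀ = 277 × 9.8 = 2714.6 m/s.
From the ideal rocket equation, Δv = v_e · ln(12,810/1,545.936) = 2714.6 × ln(8.286) = 2714.6 × 2.1146 ≈ 5740 m/s.

Δv ≈ 5740 m/s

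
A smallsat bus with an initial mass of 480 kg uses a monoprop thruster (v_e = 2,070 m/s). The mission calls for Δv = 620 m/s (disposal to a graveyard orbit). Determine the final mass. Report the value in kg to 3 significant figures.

final mass ≈ 356 kg

By the Tsiolkovsky rocket equation, m₀/m_f = exp(Δv / v_e) = exp(620 / 2070.0) = exp(0.2995) = 1.3492.
m_f = m₀ / 1.3492 = 480 / 1.3492 = 355.766 kg.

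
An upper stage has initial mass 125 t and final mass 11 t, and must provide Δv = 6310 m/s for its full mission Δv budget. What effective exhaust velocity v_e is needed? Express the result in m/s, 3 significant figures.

ln(m₀/m_f) = ln(125000/11000) = ln(11.36) = 2.4304.
By the Tsiolkovsky rocket equation, v_e = Δv / ln(m₀/m_f) = 6310 / 2.4304 = 2596.3 m/s.

v_e ≈ 2600 m/s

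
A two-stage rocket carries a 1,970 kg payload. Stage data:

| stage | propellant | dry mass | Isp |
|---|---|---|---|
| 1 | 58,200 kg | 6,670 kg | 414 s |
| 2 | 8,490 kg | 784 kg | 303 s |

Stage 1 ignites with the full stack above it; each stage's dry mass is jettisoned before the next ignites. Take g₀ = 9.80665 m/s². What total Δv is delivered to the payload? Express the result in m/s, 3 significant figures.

Ignition mass of stage 1 = 58,200+6,670 + 8,490+784 + 1,970 = 76,114 kg.
Stage 1: m₀ = 76,114 kg, m_f = 76,114 − 58,200 = 17,914 kg; Δv = 414×9.80665×ln(4.249) = 4060.0×1.4466 ≈ 5873 m/s.
Stage 2: m₀ = 11,244 kg, m_f = 11,244 − 8,490 = 2,754 kg; Δv = 303×9.80665×ln(4.083) = 2971.4×1.4068 ≈ 4180 m/s.
Total Δv = 5873 + 4180 = 10053 m/s.

Δv ≈ 10100 m/s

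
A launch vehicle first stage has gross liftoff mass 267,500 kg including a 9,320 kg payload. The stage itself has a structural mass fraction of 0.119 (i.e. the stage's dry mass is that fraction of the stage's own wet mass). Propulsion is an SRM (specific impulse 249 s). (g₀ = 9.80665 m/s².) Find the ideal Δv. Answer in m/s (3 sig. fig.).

Stage wet mass = m₀ − payload = 267,500 − 9,320 = 258,180 kg.
Stage dry mass = ε × stage wet mass = 0.119 × 258,180 = 30,723.4 kg.
Burnout mass m_f = stage dry + payload = 30,723.4 + 9,320 = 40,043.4 kg.
v_e = Isp · g₀ = 249 × 9.80665 = 2441.9 m/s.
Δv = v_e · ln(267,500/40,043.4) = 2441.9 × ln(6.68) = 2441.9 × 1.8992 ≈ 4637 m/s.

Δv ≈ 4640 m/s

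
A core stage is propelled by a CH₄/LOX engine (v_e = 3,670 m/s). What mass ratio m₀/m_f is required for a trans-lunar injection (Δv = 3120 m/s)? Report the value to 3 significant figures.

m₀/m_f = exp(Δv / v_e) = exp(3120 / 3670.0) = exp(0.8501) = 2.3400.

mass ratio ≈ 2.34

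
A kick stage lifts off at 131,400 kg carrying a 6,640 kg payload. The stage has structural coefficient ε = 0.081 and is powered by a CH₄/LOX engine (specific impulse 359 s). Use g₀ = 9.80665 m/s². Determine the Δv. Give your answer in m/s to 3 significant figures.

Stage wet mass = m₀ − payload = 131,400 − 6,640 = 124,760 kg.
Stage dry mass = ε × stage wet mass = 0.081 × 124,760 = 10,105.6 kg.
Burnout mass m_f = stage dry + payload = 10,105.6 + 6,640 = 16,745.6 kg.
v_e = Isp · g₀ = 359 × 9.80665 = 3520.6 m/s.
From the ideal rocket equation, Δv = v_e · ln(131,400/16,745.6) = 3520.6 × ln(7.847) = 3520.6 × 2.0601 ≈ 7253 m/s.

Δv ≈ 7250 m/s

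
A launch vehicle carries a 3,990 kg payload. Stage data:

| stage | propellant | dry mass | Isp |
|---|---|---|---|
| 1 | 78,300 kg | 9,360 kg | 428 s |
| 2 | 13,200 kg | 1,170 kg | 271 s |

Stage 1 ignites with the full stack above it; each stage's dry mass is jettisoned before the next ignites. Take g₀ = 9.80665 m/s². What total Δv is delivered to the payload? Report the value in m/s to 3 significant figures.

Ignition mass of stage 1 = 78,300+9,360 + 13,200+1,170 + 3,990 = 106,020 kg.
Stage 1: m₀ = 106,020 kg, m_f = 106,020 − 78,300 = 27,720 kg; Δv = 428×9.80665×ln(3.825) = 4197.2×1.3415 ≈ 5630 m/s.
Stage 2: m₀ = 18,360 kg, m_f = 18,360 − 13,200 = 5,160 kg; Δv = 271×9.80665×ln(3.558) = 2657.6×1.2692 ≈ 3373 m/s.
Total Δv = 5630 + 3373 = 9003 m/s.

Δv ≈ 9000 m/s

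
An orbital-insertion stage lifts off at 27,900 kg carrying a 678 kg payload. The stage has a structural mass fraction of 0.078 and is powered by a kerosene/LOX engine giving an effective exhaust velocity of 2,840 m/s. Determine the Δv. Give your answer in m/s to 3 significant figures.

Stage wet mass = m₀ − payload = 27,900 − 678 = 27,222 kg.
Stage dry mass = ε × stage wet mass = 0.078 × 27,222 = 2,123.32 kg.
Burnout mass m_f = stage dry + payload = 2,123.32 + 678 = 2,801.32 kg.
Δv = v_e · ln(27,900/2,801.32) = 2840.0 × ln(9.96) = 2840.0 × 2.2985 ≈ 6528 m/s.

Δv ≈ 6530 m/s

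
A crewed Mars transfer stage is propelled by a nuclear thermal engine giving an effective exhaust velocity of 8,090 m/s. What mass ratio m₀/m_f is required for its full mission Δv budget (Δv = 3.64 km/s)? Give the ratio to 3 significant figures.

By the Tsiolkovsky rocket equation, m₀/m_f = exp(Δv / v_e) = exp(3640 / 8090.0) = exp(0.4499) = 1.5682.

mass ratio ≈ 1.57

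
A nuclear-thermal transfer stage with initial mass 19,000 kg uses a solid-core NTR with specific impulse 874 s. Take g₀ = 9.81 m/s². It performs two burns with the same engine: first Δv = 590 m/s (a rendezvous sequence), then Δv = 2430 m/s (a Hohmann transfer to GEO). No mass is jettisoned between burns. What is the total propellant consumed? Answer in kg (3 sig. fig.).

v_e = Isp · g₀ = 874 × 9.81 = 8573.9 m/s.
After the first burn: m = 19000 × exp(−590/8573.9) = 19000 × 0.93350 = 17,736.5 kg.
After the second burn: m = 17,736.5 × exp(−2430/8573.9) = 17,736.5 × 0.75321 = 13,359.3 kg.
Total propellant = m₀ − m_final = 19000 − 13,359.3 = 5,640.7 kg.

total propellant consumed ≈ 5640 kg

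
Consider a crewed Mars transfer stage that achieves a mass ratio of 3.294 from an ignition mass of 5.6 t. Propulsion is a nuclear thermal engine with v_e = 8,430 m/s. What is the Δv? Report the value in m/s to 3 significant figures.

Using Δv = v_e ln(m₀/m_f): Δv = v_e · ln(3.294) = 8430.0 × 1.1921 ≈ 10049.4 m/s.

Δv ≈ 10000 m/s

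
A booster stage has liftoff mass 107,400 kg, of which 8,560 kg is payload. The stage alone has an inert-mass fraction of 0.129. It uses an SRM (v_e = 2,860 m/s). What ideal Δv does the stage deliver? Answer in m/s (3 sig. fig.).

Δv ≈ 4630 m/s

Stage wet mass = m₀ − payload = 107,400 − 8,560 = 98,840 kg.
Stage dry mass = ε × stage wet mass = 0.129 × 98,840 = 12,750.4 kg.
Burnout mass m_f = stage dry + payload = 12,750.4 + 8,560 = 21,310.4 kg.
Δv = v_e · ln(107,400/21,310.4) = 2860.0 × ln(5.04) = 2860.0 × 1.6174 ≈ 4626 m/s.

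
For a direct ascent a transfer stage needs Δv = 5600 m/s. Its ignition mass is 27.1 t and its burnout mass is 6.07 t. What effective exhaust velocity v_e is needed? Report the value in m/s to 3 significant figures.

ln(m₀/m_f) = ln(27100/6070) = ln(4.465) = 1.4962.
Using Δv = v_e ln(m₀/m_f): v_e = Δv / ln(m₀/m_f) = 5600 / 1.4962 = 3742.9 m/s.

v_e ≈ 3740 m/s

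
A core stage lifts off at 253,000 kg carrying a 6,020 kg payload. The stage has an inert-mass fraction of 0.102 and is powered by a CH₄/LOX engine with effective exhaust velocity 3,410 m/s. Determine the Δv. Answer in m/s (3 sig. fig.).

Δv ≈ 7140 m/s

Stage wet mass = m₀ − payload = 253,000 − 6,020 = 246,980 kg.
Stage dry mass = ε × stage wet mass = 0.102 × 246,980 = 25,192 kg.
Burnout mass m_f = stage dry + payload = 25,192 + 6,020 = 31,212 kg.
From the ideal rocket equation, Δv = v_e · ln(253,000/31,212) = 3410.0 × ln(8.106) = 3410.0 × 2.0926 ≈ 7136 m/s.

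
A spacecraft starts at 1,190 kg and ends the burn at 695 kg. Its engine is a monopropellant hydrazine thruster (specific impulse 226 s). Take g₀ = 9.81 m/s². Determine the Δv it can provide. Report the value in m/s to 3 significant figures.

v_e = Isp · g₀ = 226 × 9.81 = 2217.1 m/s.
By the Tsiolkovsky rocket equation, Δv = v_e · ln(m₀/m_f) = 2217.1 × ln(1.712) = 2217.1 × 0.5378 ≈ 1192.3 m/s.

Δv ≈ 1190 m/s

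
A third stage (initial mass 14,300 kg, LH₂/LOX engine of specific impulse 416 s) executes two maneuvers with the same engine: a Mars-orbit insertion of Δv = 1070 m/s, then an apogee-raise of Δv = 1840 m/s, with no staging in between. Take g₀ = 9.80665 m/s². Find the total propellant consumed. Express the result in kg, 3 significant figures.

v_e = Isp · g₀ = 416 × 9.80665 = 4079.6 m/s.
After the first burn: m = 14300 × exp(−1070/4079.6) = 14300 × 0.76929 = 11,000.8 kg.
After the second burn: m = 11,000.8 × exp(−1840/4079.6) = 11,000.8 × 0.63697 = 7,007.18 kg.
Total propellant = m₀ − m_final = 14300 − 7,007.18 = 7,292.82 kg.

total propellant consumed ≈ 7290 kg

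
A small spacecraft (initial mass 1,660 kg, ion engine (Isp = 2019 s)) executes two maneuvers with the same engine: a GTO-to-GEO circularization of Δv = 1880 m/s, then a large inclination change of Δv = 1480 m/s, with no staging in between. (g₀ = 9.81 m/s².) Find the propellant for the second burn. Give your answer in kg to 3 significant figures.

v_e = Isp · g₀ = 2019 × 9.81 = 19806.4 m/s.
After the first burn: m = 1660 × exp(−1880/19806.4) = 1660 × 0.90945 = 1,509.69 kg.
After the second burn: m = 1,509.69 × exp(−1480/19806.4) = 1,509.69 × 0.92800 = 1,400.99 kg.
Second-burn propellant = 1,509.69 − 1,400.99 = 108.7 kg.

propellant for the second burn ≈ 109 kg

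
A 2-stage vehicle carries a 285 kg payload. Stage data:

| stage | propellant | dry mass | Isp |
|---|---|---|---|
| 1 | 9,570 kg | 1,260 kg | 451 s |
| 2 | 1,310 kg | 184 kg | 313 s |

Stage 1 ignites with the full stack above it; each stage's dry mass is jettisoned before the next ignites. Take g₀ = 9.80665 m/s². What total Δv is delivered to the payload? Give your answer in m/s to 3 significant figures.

Δv ≈ 10400 m/s

Ignition mass of stage 1 = 9,570+1,260 + 1,310+184 + 285 = 12,609 kg.
Stage 1: m₀ = 12,609 kg, m_f = 12,609 − 9,570 = 3,039 kg; Δv = 451×9.80665×ln(4.149) = 4422.8×1.4229 ≈ 6293 m/s.
Stage 2: m₀ = 1,779 kg, m_f = 1,779 − 1,310 = 469 kg; Δv = 313×9.80665×ln(3.793) = 3069.5×1.3332 ≈ 4092 m/s.
Total Δv = 6293 + 4092 = 10385 m/s.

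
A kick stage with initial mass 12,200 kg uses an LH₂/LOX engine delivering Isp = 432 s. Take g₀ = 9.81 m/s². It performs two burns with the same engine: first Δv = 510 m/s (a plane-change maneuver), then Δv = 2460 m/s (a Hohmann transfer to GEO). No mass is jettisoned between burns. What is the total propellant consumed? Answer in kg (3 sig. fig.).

v_e = Isp · g₀ = 432 × 9.81 = 4237.9 m/s.
After the first burn: m = 12200 × exp(−510/4237.9) = 12200 × 0.88662 = 10,816.8 kg.
After the second burn: m = 10,816.8 × exp(−2460/4237.9) = 10,816.8 × 0.55963 = 6,053.41 kg.
Total propellant = m₀ − m_final = 12200 − 6,053.41 = 6,146.59 kg.

total propellant consumed ≈ 6150 kg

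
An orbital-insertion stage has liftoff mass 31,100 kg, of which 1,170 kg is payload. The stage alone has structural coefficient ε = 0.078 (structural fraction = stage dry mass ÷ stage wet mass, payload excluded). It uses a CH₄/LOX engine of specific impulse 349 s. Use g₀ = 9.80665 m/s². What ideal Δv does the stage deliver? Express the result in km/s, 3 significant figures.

Δv ≈ 7.47 km/s

Stage wet mass = m₀ − payload = 31,100 − 1,170 = 29,930 kg.
Stage dry mass = ε × stage wet mass = 0.078 × 29,930 = 2,334.54 kg.
Burnout mass m_f = stage dry + payload = 2,334.54 + 1,170 = 3,504.54 kg.
v_e = Isp · g₀ = 349 × 9.80665 = 3422.5 m/s.
Δv = v_e · ln(31,100/3,504.54) = 3422.5 × ln(8.874) = 3422.5 × 2.1831 ≈ 7472 m/s.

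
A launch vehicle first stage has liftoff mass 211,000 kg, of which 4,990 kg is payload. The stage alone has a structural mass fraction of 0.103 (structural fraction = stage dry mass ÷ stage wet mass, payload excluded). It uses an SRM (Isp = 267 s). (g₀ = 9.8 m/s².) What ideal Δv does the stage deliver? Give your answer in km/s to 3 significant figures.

Δv ≈ 5.46 km/s

Stage wet mass = m₀ − payload = 211,000 − 4,990 = 206,010 kg.
Stage dry mass = ε × stage wet mass = 0.103 × 206,010 = 21,219 kg.
Burnout mass m_f = stage dry + payload = 21,219 + 4,990 = 26,209 kg.
v_e = Isp · g₀ = 267 × 9.8 = 2616.6 m/s.
By the Tsiolkovsky rocket equation, Δv = v_e · ln(211,000/26,209) = 2616.6 × ln(8.051) = 2616.6 × 2.0858 ≈ 5458 m/s.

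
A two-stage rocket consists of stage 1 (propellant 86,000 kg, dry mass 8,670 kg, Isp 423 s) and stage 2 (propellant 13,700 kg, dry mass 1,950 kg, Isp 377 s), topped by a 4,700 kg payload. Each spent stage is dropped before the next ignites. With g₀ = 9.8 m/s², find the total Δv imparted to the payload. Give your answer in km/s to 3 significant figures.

Δv ≈ 9.84 km/s

Ignition mass of stage 1 = 86,000+8,670 + 13,700+1,950 + 4,700 = 115,020 kg.
Stage 1: m₀ = 115,020 kg, m_f = 115,020 − 86,000 = 29,020 kg; Δv = 423×9.8×ln(3.963) = 4145.4×1.3771 ≈ 5709 m/s.
Stage 2: m₀ = 20,350 kg, m_f = 20,350 − 13,700 = 6,650 kg; Δv = 377×9.8×ln(3.06) = 3694.6×1.1185 ≈ 4132 m/s.
Total Δv = 5709 + 4132 = 9841 m/s.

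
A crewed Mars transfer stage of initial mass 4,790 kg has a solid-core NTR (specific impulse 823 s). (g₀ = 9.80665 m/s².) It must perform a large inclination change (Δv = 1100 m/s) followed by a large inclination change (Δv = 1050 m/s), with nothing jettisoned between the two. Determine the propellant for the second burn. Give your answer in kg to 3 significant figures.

propellant for the second burn ≈ 510 kg

v_e = Isp · g₀ = 823 × 9.80665 = 8070.9 m/s.
After the first burn: m = 4790 × exp(−1100/8070.9) = 4790 × 0.87259 = 4,179.71 kg.
After the second burn: m = 4,179.71 × exp(−1050/8070.9) = 4,179.71 × 0.87801 = 3,669.83 kg.
Second-burn propellant = 4,179.71 − 3,669.83 = 509.88 kg.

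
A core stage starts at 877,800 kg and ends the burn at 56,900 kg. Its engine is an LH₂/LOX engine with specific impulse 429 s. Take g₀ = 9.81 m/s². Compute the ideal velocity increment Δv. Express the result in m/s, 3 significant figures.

Δv ≈ 11500 m/s

v_e = Isp · g₀ = 429 × 9.81 = 4208.5 m/s.
From the ideal rocket equation, Δv = v_e · ln(m₀/m_f) = 4208.5 × ln(15.43) = 4208.5 × 2.7361 ≈ 11514.9 m/s.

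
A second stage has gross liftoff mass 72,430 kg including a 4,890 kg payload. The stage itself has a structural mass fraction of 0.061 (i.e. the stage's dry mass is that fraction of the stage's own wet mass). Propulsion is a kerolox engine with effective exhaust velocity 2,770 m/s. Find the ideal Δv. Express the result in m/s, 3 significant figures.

Stage wet mass = m₀ − payload = 72,430 − 4,890 = 67,540 kg.
Stage dry mass = ε × stage wet mass = 0.061 × 67,540 = 4,119.94 kg.
Burnout mass m_f = stage dry + payload = 4,119.94 + 4,890 = 9,009.94 kg.
Δv = v_e · ln(72,430/9,009.94) = 2770.0 × ln(8.039) = 2770.0 × 2.0843 ≈ 5773 m/s.

Δv ≈ 5770 m/s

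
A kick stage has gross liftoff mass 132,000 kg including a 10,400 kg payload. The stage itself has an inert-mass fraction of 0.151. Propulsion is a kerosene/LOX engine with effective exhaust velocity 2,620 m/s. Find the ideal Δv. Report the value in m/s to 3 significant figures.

Δv ≈ 3990 m/s

Stage wet mass = m₀ − payload = 132,000 − 10,400 = 121,600 kg.
Stage dry mass = ε × stage wet mass = 0.151 × 121,600 = 18,361.6 kg.
Burnout mass m_f = stage dry + payload = 18,361.6 + 10,400 = 28,761.6 kg.
Δv = v_e · ln(132,000/28,761.6) = 2620.0 × ln(4.589) = 2620.0 × 1.5238 ≈ 3992 m/s.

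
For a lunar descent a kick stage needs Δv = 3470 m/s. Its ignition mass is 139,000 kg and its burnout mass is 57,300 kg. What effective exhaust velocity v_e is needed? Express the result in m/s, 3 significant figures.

v_e ≈ 3920 m/s

ln(m₀/m_f) = ln(139000/57300) = ln(2.426) = 0.8862.
v_e = Δv / ln(m₀/m_f) = 3470 / 0.8862 = 3915.7 m/s.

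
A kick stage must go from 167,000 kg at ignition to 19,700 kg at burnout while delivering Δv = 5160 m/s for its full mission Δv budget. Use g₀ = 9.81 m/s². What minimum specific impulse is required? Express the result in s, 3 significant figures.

Isp ≈ 246 s

ln(m₀/m_f) = ln(167000/19700) = ln(8.477) = 2.1374.
Rocket equation: v_e = Δv / ln(m₀/m_f) = 5160 / 2.1374 = 2414.2 m/s.
Isp = v_e / g₀ = 2414.2 / 9.81 = 246.1 s.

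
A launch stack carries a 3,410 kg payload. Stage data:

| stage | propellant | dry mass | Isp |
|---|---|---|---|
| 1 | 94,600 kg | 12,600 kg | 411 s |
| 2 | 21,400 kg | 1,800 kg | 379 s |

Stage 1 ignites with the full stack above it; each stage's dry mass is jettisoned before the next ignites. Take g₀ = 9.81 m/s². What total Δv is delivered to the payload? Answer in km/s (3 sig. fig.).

Δv ≈ 11.0 km/s

Ignition mass of stage 1 = 94,600+12,600 + 21,400+1,800 + 3,410 = 133,810 kg.
Stage 1: m₀ = 133,810 kg, m_f = 133,810 − 94,600 = 39,210 kg; Δv = 411×9.81×ln(3.413) = 4031.9×1.2275 ≈ 4949 m/s.
Stage 2: m₀ = 26,610 kg, m_f = 26,610 − 21,400 = 5,210 kg; Δv = 379×9.81×ln(5.107) = 3718.0×1.6307 ≈ 6063 m/s.
Total Δv = 4949 + 6063 = 11012 m/s.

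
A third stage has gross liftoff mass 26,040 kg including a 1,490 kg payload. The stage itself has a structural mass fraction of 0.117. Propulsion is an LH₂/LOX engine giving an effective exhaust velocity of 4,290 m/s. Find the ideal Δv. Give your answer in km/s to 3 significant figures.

Δv ≈ 7.66 km/s

Stage wet mass = m₀ − payload = 26,040 − 1,490 = 24,550 kg.
Stage dry mass = ε × stage wet mass = 0.117 × 24,550 = 2,872.35 kg.
Burnout mass m_f = stage dry + payload = 2,872.35 + 1,490 = 4,362.35 kg.
Δv = v_e · ln(26,040/4,362.35) = 4290.0 × ln(5.969) = 4290.0 × 1.7866 ≈ 7665 m/s.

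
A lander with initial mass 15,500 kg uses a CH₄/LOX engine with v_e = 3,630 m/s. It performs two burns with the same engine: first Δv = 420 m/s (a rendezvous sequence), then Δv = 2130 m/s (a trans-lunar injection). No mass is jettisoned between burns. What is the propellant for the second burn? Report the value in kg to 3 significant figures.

After the first burn: m = 15500 × exp(−420/3630.0) = 15500 × 0.89074 = 13,806.5 kg.
After the second burn: m = 13,806.5 × exp(−2130/3630.0) = 13,806.5 × 0.55612 = 7,678.07 kg.
Second-burn propellant = 13,806.5 − 7,678.07 = 6,128.43 kg.

propellant for the second burn ≈ 6130 kg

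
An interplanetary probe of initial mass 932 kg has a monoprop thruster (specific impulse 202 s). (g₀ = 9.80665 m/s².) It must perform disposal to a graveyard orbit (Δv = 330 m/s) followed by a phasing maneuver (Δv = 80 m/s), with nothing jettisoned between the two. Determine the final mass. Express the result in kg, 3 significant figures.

final mass ≈ 758 kg

v_e = Isp · g₀ = 202 × 9.80665 = 1980.9 m/s.
After the first burn: m = 932 × exp(−330/1980.9) = 932 × 0.84655 = 788.985 kg.
After the second burn: m = 788.985 × exp(−80/1980.9) = 788.985 × 0.96042 = 757.757 kg.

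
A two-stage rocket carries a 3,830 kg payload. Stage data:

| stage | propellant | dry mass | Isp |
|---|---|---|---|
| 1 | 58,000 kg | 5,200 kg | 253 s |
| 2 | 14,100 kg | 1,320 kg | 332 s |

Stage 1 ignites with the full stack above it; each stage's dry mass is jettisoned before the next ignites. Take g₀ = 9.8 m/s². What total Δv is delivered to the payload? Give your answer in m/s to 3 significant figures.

Δv ≈ 7300 m/s

Ignition mass of stage 1 = 58,000+5,200 + 14,100+1,320 + 3,830 = 82,450 kg.
Stage 1: m₀ = 82,450 kg, m_f = 82,450 − 58,000 = 24,450 kg; Δv = 253×9.8×ln(3.372) = 2479.4×1.2156 ≈ 3014 m/s.
Stage 2: m₀ = 19,250 kg, m_f = 19,250 − 14,100 = 5,150 kg; Δv = 332×9.8×ln(3.738) = 3253.6×1.3185 ≈ 4290 m/s.
Total Δv = 3014 + 4290 = 7304 m/s.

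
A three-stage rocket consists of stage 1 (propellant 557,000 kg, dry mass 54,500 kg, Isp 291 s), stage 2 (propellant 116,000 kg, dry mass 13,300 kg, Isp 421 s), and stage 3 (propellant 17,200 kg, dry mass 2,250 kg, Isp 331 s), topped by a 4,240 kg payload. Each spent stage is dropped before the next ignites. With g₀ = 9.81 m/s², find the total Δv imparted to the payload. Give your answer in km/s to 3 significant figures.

Ignition mass of stage 1 = 557,000+54,500 + 116,000+13,300 + 17,200+2,250 + 4,240 = 764,490 kg.
Stage 1: m₀ = 764,490 kg, m_f = 764,490 − 557,000 = 207,490 kg; Δv = 291×9.81×ln(3.684) = 2854.7×1.3041 ≈ 3723 m/s.
Stage 2: m₀ = 152,990 kg, m_f = 152,990 − 116,000 = 36,990 kg; Δv = 421×9.81×ln(4.136) = 4130.0×1.4197 ≈ 5863 m/s.
Stage 3: m₀ = 23,690 kg, m_f = 23,690 − 17,200 = 6,490 kg; Δv = 331×9.81×ln(3.65) = 3247.1×1.2948 ≈ 4204 m/s.
Total Δv = 3723 + 5863 + 4204 = 13790 m/s.

Δv ≈ 13.8 km/s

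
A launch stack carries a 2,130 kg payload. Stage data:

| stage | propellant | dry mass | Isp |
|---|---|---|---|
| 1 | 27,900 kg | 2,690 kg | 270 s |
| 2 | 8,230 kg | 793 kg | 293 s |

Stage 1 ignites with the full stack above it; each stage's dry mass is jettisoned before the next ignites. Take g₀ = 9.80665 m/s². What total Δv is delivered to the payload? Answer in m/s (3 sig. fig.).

Ignition mass of stage 1 = 27,900+2,690 + 8,230+793 + 2,130 = 41,743 kg.
Stage 1: m₀ = 41,743 kg, m_f = 41,743 − 27,900 = 13,843 kg; Δv = 270×9.80665×ln(3.015) = 2647.8×1.1038 ≈ 2923 m/s.
Stage 2: m₀ = 11,153 kg, m_f = 11,153 − 8,230 = 2,923 kg; Δv = 293×9.80665×ln(3.816) = 2873.3×1.3391 ≈ 3848 m/s.
Total Δv = 2923 + 3848 = 6771 m/s.

Δv ≈ 6770 m/s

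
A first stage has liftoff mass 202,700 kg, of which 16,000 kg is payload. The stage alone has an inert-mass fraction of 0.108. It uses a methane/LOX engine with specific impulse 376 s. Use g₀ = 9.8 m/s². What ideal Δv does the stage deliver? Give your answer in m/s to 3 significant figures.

Stage wet mass = m₀ − payload = 202,700 − 16,000 = 186,700 kg.
Stage dry mass = ε × stage wet mass = 0.108 × 186,700 = 20,163.6 kg.
Burnout mass m_f = stage dry + payload = 20,163.6 + 16,000 = 36,163.6 kg.
v_e = Isp · g₀ = 376 × 9.8 = 3684.8 m/s.
Rocket equation: Δv = v_e · ln(202,700/36,163.6) = 3684.8 × ln(5.605) = 3684.8 × 1.7237 ≈ 6351 m/s.

Δv ≈ 6350 m/s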